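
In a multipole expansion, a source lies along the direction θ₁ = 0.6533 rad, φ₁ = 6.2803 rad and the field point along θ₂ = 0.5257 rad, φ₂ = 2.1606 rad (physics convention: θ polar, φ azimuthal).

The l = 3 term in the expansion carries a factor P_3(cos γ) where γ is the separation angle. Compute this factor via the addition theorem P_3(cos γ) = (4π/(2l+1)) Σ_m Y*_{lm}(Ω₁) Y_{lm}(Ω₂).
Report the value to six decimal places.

Addition theorem: P_3(cos γ) = (4π/7) Σ_m Y*_{lm}(Ω₁) Y_{lm}(Ω₂), m = −3…3:
  m=-3: 0.09368 - 0.00081j × 0.05169 - 0.01040j = 0.00483 - 0.00102j  (running Σ = 0.00483 - 0.00102j)
  m=-2: 0.29981 - 0.00173j × -0.08488 + 0.20579j = -0.02509 + 0.06184j  (running Σ = -0.02026 + 0.06083j)
  m=-1: 0.42288 - 0.00122j × -0.24724 - 0.36941j = -0.10500 - 0.15592j  (running Σ = -0.12526 - 0.09509j)
  m=0: 0.04529 + 0.00000j × 0.23915 + 0.00000j = 0.01083 + 0.00000j  (running Σ = -0.11443 - 0.09509j)
  m=1: -0.42288 - 0.00122j × 0.24724 - 0.36941j = -0.10500 + 0.15592j  (running Σ = -0.21943 + 0.06083j)
  m=2: 0.29981 + 0.00173j × -0.08488 - 0.20579j = -0.02509 - 0.06184j  (running Σ = -0.24452 - 0.00102j)
  m=3: -0.09368 - 0.00081j × -0.05169 - 0.01040j = 0.00483 + 0.00102j  (running Σ = -0.23969 + 0.00000j)
Σ over m = -0.23969 + 0.00000j; ×(4π/7) → -0.43029 + 0.00000j. Real part: -0.430289

-0.430289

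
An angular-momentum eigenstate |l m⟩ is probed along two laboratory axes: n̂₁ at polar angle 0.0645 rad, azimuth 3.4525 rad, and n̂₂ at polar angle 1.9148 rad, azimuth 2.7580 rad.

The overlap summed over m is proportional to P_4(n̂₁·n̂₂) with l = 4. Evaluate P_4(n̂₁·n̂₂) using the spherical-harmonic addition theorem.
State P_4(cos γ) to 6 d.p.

Expand P_4 via completeness: Σ_{m} conj(Y_{4,m}) at Ω₁ times Y_{4,m} at Ω₂ —
  [-4]  conj(Y_{4,-4})(Ω₁) = (0.000002, 0.000007) ; Y_{4,-4}(Ω₂) = (0.012658, 0.347357) ; Δ = (-0.000002, 0.000001)
  [-3]  conj(Y_{4,-3})(Ω₁) = (-0.000199, -0.000269) ; Y_{4,-3}(Ω₂) = (0.143620, 0.321590) ; Δ = (0.000058, -0.000103)
  [-2]  conj(Y_{4,-2})(Ω₁) = (0.006745, 0.004834) ; Y_{4,-2}(Ω₂) = (-0.043494, -0.041938) ; Δ = (-0.000091, -0.000493)
  [-1]  conj(Y_{4,-1})(Ω₁) = (-0.115040, -0.036966) ; Y_{4,-1}(Ω₂) = (-0.306964, -0.123886) ; Δ = (0.030734, 0.025599)
  [+0]  conj(Y_{4,0})(Ω₁) = (0.828769, -0.000000) ; Y_{4,0}(Ω₂) = (0.004285, 0.000000) ; Δ = (0.003552, 0.000000)
  [+1]  conj(Y_{4,1})(Ω₁) = (0.115040, -0.036966) ; Y_{4,1}(Ω₂) = (0.306964, -0.123886) ; Δ = (0.030734, -0.025599)
  [+2]  conj(Y_{4,2})(Ω₁) = (0.006745, -0.004834) ; Y_{4,2}(Ω₂) = (-0.043494, 0.041938) ; Δ = (-0.000091, 0.000493)
  [+3]  conj(Y_{4,3})(Ω₁) = (0.000199, -0.000269) ; Y_{4,3}(Ω₂) = (-0.143620, 0.321590) ; Δ = (0.000058, 0.000103)
  [+4]  conj(Y_{4,4})(Ω₁) = (0.000002, -0.000007) ; Y_{4,4}(Ω₂) = (0.012658, -0.347357) ; Δ = (-0.000002, -0.000001)
Accumulated sum (0.064948, -0.000000); after 4π/(2l+1) scaling, (0.090685, -0.000000) ⇒ P_4 = 0.090685

0.090685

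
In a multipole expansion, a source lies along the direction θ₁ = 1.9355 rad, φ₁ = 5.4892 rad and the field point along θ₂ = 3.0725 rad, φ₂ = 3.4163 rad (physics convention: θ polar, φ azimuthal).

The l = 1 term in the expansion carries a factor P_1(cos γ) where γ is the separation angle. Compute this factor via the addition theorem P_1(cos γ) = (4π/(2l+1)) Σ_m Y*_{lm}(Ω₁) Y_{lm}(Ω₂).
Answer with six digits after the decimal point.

Summing Y*_{l m}(θ₁,φ₁)·Y_{l m}(θ₂,φ₂) over m ∈ [−1, 1]; prefactor 4π/(2·1+1) = 4.188790:
  m=-1: (0.226265, -0.230185) × (-0.022958, 0.006470) = (-0.003705, 0.006749)  (running Σ = (-0.003705, 0.006749))
  m=0: (-0.174271, -0.000000) × (-0.487437, 0.000000) = (0.084946, 0.000000)  (running Σ = (0.081241, 0.006749))
  m=1: (-0.226265, -0.230185) × (0.022958, 0.006470) = (-0.003705, -0.006749)  (running Σ = (0.077536, 0.000000))
Accumulated sum (0.077536, 0.000000); after 4π/(2l+1) scaling, (0.324781, 0.000000) ⇒ P_1 = 0.324781

0.324781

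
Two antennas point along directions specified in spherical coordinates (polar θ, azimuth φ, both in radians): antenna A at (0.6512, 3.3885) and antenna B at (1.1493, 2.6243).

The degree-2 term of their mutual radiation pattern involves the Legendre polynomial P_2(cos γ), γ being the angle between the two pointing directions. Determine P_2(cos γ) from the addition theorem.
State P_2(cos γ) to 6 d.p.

Addition theorem: P_2(cos γ) = (4π/5) Σ_m Y*_{lm}(Ω₁) Y_{lm}(Ω₂), m = −2…2:
  m=-2: 0.12496 + 0.06727j × 0.16431 + 0.27648j = 0.00193 + 0.04560j  (running Σ = 0.00193 + 0.04560j)
  m=-1: -0.36115 - 0.09103j × -0.25067 - 0.14263j = 0.07755 + 0.07433j  (running Σ = 0.07948 + 0.11993j)
  m=0: 0.28315 + 0.00000j × -0.15702 + 0.00000j = -0.04446 + 0.00000j  (running Σ = 0.03502 + 0.11993j)
  m=1: 0.36115 - 0.09103j × 0.25067 - 0.14263j = 0.07755 - 0.07433j  (running Σ = 0.11257 + 0.04560j)
  m=2: 0.12496 - 0.06727j × 0.16431 - 0.27648j = 0.00193 - 0.04560j  (running Σ = 0.11450 - 0.00000j)
Accumulated sum 0.11450 - 0.00000j; after 4π/(2l+1) scaling, 0.28778 - 0.00000j ⇒ P_2 = 0.287780

0.287780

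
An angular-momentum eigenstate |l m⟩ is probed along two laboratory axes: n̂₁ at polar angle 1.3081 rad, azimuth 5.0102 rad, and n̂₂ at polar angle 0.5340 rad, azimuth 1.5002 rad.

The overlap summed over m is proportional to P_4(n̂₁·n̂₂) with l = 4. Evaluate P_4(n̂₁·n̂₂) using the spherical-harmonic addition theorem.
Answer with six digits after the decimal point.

Addition theorem: P_4(cos γ) = (4π/9) Σ_m Y*_{lm}(Ω₁) Y_{lm}(Ω₂), m = −4…4:
  term(m=-4) = (0.001109, 0.011376)   from Y*(Ω₁)=(0.142592, 0.357469), Y(Ω₂)=(0.028523, 0.008276)
  term(m=-3) = (-0.018669, -0.037159)   from Y*(Ω₁)=(-0.228097, 0.183461), Y(Ω₂)=(-0.029863, 0.138890)
  term(m=-2) = (-0.044256, -0.040152)   from Y*(Ω₁)=(0.136338, 0.092401), Y(Ω₂)=(-0.359206, -0.051057)
  term(m=-1) = (0.126803, 0.048950)   from Y*(Ω₁)=(-0.088003, 0.286711), Y(Ω₂)=(0.031968, -0.452079)
  term(m=+0) = (-0.000172, 0.000000)   from Y*(Ω₁)=(0.120180, -0.000000), Y(Ω₂)=(-0.001428, 0.000000)
  term(m=+1) = (0.126803, -0.048950)   from Y*(Ω₁)=(0.088003, 0.286711), Y(Ω₂)=(-0.031968, -0.452079)
  term(m=+2) = (-0.044256, 0.040152)   from Y*(Ω₁)=(0.136338, -0.092401), Y(Ω₂)=(-0.359206, 0.051057)
  term(m=+3) = (-0.018669, 0.037159)   from Y*(Ω₁)=(0.228097, 0.183461), Y(Ω₂)=(0.029863, 0.138890)
  term(m=+4) = (0.001109, -0.011376)   from Y*(Ω₁)=(0.142592, -0.357469), Y(Ω₂)=(0.028523, -0.008276)
Accumulated sum (0.129802, -0.000000); after 4π/(2l+1) scaling, (0.181237, -0.000000) ⇒ P_4 = 0.181237

0.181237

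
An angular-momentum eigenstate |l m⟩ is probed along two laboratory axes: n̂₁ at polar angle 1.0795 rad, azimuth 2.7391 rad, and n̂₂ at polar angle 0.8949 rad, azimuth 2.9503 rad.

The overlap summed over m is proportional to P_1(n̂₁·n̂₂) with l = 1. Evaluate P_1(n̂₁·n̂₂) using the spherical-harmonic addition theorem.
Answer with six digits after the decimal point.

0.967725

Addition theorem: P_1(cos γ) = (4π/3) Σ_m Y*_{lm}(Ω₁) Y_{lm}(Ω₂), m = −1…1:
  term(m=-1) = (0.080284, -0.017213)   from Y*(Ω₁)=(-0.280286, 0.119327), Y(Ω₂)=(-0.264620, -0.051246)
  term(m=+0) = (0.070459, 0.000000)   from Y*(Ω₁)=(0.230508, -0.000000), Y(Ω₂)=(0.305668, 0.000000)
  term(m=+1) = (0.080284, 0.017213)   from Y*(Ω₁)=(0.280286, 0.119327), Y(Ω₂)=(0.264620, -0.051246)
Accumulated sum (0.231027, 0.000000); after 4π/(2l+1) scaling, (0.967725, 0.000000) ⇒ P_1 = 0.967725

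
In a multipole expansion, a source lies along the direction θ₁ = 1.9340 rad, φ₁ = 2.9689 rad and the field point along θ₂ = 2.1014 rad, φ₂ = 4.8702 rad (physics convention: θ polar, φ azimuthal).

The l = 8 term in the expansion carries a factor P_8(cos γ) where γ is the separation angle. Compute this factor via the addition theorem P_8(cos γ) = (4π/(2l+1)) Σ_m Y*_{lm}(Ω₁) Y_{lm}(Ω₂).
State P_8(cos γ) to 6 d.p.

Expand P_8 via completeness: Σ_{m} conj(Y_{8,m}) at Ω₁ times Y_{8,m} at Ω₂ —
  m=-8: Y*=+0.056524-0.295092i  Y=+0.047900-0.150409i  product -0.041677-0.022637i
  m=-7: Y*=+0.161742-0.427178i  Y=+0.330942+0.166495i  product +0.124650-0.114442i
  m=-6: Y*=+0.114295-0.193011i  Y=-0.257240+0.357347i  product +0.039571+0.090493i
  m=-5: Y*=-0.148276+0.173442i  Y=-0.117278-0.116424i  product +0.037582-0.003078i
  m=-4: Y*=-0.248076+0.205067i  Y=-0.210908+0.154178i  product +0.020704-0.081498i
  m=-3: Y*=+0.074791-0.042632i  Y=-0.142325-0.277820i  product -0.022489-0.014711i
  m=-2: Y*=+0.311497-0.112079i  Y=-0.108207+0.035334i  product -0.029746+0.023134i
  m=-1: Y*=-0.023091+0.004028i  Y=-0.052653-0.330871i  product +0.002548+0.007428i
  m=+0: Y*=-0.328516-0.000000i  Y=-0.065905+0.000000i  product +0.021651+0.000000i
  m=+1: Y*=+0.023091+0.004028i  Y=+0.052653-0.330871i  product +0.002548-0.007428i
  m=+2: Y*=+0.311497+0.112079i  Y=-0.108207-0.035334i  product -0.029746-0.023134i
  m=+3: Y*=-0.074791-0.042632i  Y=+0.142325-0.277820i  product -0.022489+0.014711i
  m=+4: Y*=-0.248076-0.205067i  Y=-0.210908-0.154178i  product +0.020704+0.081498i
  m=+5: Y*=+0.148276+0.173442i  Y=+0.117278-0.116424i  product +0.037582+0.003078i
  m=+6: Y*=+0.114295+0.193011i  Y=-0.257240-0.357347i  product +0.039571-0.090493i
  m=+7: Y*=-0.161742-0.427178i  Y=-0.330942+0.166495i  product +0.124650+0.114442i
  m=+8: Y*=+0.056524+0.295092i  Y=+0.047900+0.150409i  product -0.041677+0.022637i
Total Σ_m = +0.283940+0.000000i. Multiply by 0.739198: +0.209888+0.000000i. P_8(cos γ) = 0.209888

0.209888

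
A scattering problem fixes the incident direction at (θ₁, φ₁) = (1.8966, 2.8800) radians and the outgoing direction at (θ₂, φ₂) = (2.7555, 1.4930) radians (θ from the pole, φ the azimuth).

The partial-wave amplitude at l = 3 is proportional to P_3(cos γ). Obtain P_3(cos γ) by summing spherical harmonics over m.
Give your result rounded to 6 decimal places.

Term-by-term m-sum for l=3 (normalisation 4π/7 = 1.795196):
  m=-3: -0.251024+0.250713i × -0.005153+0.021676i = -0.004141-0.006733i  (running Σ = -0.004141-0.006733i)
  m=-2: -0.254323+0.146693i × +0.132634+0.020805i = -0.036784+0.014165i  (running Σ = -0.040925+0.007432i)
  m=-1: +0.144266-0.038624i × +0.031127-0.399301i = -0.010932-0.058808i  (running Σ = -0.051857-0.051375i)
  m=0: +0.297146-0.000000i × -0.446296+0.000000i = -0.132615+0.000000i  (running Σ = -0.184472-0.051375i)
  m=1: -0.144266-0.038624i × -0.031127-0.399301i = -0.010932+0.058808i  (running Σ = -0.195404+0.007432i)
  m=2: -0.254323-0.146693i × +0.132634-0.020805i = -0.036784-0.014165i  (running Σ = -0.232188-0.006733i)
  m=3: +0.251024+0.250713i × +0.005153+0.021676i = -0.004141+0.006733i  (running Σ = -0.236329+0.000000i)
Accumulated sum -0.236329+0.000000i; after 4π/(2l+1) scaling, -0.424256+0.000000i ⇒ P_3 = -0.424256

-0.424256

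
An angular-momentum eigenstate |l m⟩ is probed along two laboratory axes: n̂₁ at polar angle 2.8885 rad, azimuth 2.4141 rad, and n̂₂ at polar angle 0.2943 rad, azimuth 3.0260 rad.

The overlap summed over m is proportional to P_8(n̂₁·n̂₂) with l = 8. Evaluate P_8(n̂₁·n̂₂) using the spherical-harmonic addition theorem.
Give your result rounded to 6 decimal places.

Term-by-term m-sum for l=8 (normalisation 4π/17 = 0.739198):
  m=-8: Y*=0.00001 + 0.00000j  Y=0.00002 + 0.00002j  product 0.00000 + 0.00000j
  m=-7: Y*=0.00005 + 0.00011j  Y=-0.00024 - 0.00025j  product 0.00000 - 0.00000j
  m=-6: Y*=-0.00041 + 0.00114j  Y=0.00220 + 0.00183j  product -0.00000 + 0.00000j
  m=-5: Y*=-0.00754 + 0.00408j  Y=-0.01437 - 0.00937j  product 0.00015 + 0.00001j
  m=-4: Y*=-0.04367 - 0.01030j  Y=0.06797 + 0.03388j  product -0.00262 - 0.00218j
  m=-3: Y*=-0.09830 - 0.14014j  Y=-0.22834 - 0.08252j  product 0.01088 + 0.04011j
  m=-2: Y*=0.05154 - 0.44302j  Y=0.50539 + 0.11897j  product 0.07875 - 0.21777j
  m=-1: Y*=0.49160 - 0.43773j  Y=-0.57930 - 0.06726j  product -0.31423 + 0.22051j
  m=+0: Y*=0.16009 + 0.00000j  Y=-0.05843 + 0.00000j  product -0.00935 + 0.00000j
  m=+1: Y*=-0.49160 - 0.43773j  Y=0.57930 - 0.06726j  product -0.31423 - 0.22051j
  m=+2: Y*=0.05154 + 0.44302j  Y=0.50539 - 0.11897j  product 0.07875 + 0.21777j
  m=+3: Y*=0.09830 - 0.14014j  Y=0.22834 - 0.08252j  product 0.01088 - 0.04011j
  m=+4: Y*=-0.04367 + 0.01030j  Y=0.06797 - 0.03388j  product -0.00262 + 0.00218j
  m=+5: Y*=0.00754 + 0.00408j  Y=0.01437 - 0.00937j  product 0.00015 - 0.00001j
  m=+6: Y*=-0.00041 - 0.00114j  Y=0.00220 - 0.00183j  product -0.00000 - 0.00000j
  m=+7: Y*=-0.00005 + 0.00011j  Y=0.00024 - 0.00025j  product 0.00000 + 0.00000j
  m=+8: Y*=0.00001 - 0.00000j  Y=0.00002 - 0.00002j  product 0.00000 - 0.00000j
Σ over m = -0.46350 - 0.00000j; ×(4π/17) → -0.34262 - 0.00000j. Real part: -0.342615

-0.342615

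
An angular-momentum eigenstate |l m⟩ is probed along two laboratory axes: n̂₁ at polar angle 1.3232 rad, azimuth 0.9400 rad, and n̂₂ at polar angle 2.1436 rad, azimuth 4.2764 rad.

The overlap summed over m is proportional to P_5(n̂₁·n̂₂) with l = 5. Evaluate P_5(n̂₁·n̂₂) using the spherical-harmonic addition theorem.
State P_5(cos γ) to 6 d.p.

Summing Y*_{l m}(θ₁,φ₁)·Y_{l m}(θ₂,φ₂) over m ∈ [−5, 5]; prefactor 4π/(2·5+1) = 1.142397:
  m=-5: (-0.004925, -0.397518) × (-0.159558, -0.111316) = (-0.043464, 0.063975)  (running Σ = (-0.043464, 0.063975))
  m=-4: (-0.258935, -0.184234) × (0.068363, -0.390843) = (-0.089708, 0.088608)  (running Σ = (-0.133172, 0.152584))
  m=-3: (0.137415, -0.045781) × (0.325918, -0.087689) = (0.040771, -0.026971)  (running Σ = (-0.092401, 0.125613))
  m=-2: (0.097393, -0.304877) × (-0.049554, -0.058974) = (-0.022806, 0.009364)  (running Σ = (-0.115207, 0.134977))
  m=-1: (0.043018, 0.058902) × (0.147818, -0.317281) = (0.025047, -0.004942)  (running Σ = (-0.090159, 0.130035))
  m=0: (0.315935, -0.000000) × (0.008012, 0.000000) = (0.002531, 0.000000)  (running Σ = (-0.087628, 0.130035))
  m=1: (-0.043018, 0.058902) × (-0.147818, -0.317281) = (0.025047, 0.004942)  (running Σ = (-0.062581, 0.134977))
  m=2: (0.097393, 0.304877) × (-0.049554, 0.058974) = (-0.022806, -0.009364)  (running Σ = (-0.085387, 0.125613))
  m=3: (-0.137415, -0.045781) × (-0.325918, -0.087689) = (0.040771, 0.026971)  (running Σ = (-0.044615, 0.152584))
  m=4: (-0.258935, 0.184234) × (0.068363, 0.390843) = (-0.089708, -0.088608)  (running Σ = (-0.134323, 0.063975))
  m=5: (0.004925, -0.397518) × (0.159558, -0.111316) = (-0.043464, -0.063975)  (running Σ = (-0.177787, 0.000000))
Total Σ_m = (-0.177787, 0.000000). Multiply by 1.142397: (-0.203104, 0.000000). P_5(cos γ) = -0.203104

-0.203104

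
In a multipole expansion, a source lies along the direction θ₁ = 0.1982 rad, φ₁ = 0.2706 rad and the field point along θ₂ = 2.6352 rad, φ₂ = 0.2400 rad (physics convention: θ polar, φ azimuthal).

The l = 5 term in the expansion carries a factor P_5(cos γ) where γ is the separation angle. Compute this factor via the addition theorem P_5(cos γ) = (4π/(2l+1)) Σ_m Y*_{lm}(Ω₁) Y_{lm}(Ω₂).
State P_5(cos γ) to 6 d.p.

0.419549

Term-by-term m-sum for l=5 (normalisation 4π/11 = 1.142397):
  m=-5: Y*=(0.000030, 0.000134)  Y=(0.004514, -0.011612)  product (0.000002, 0.000000)
  m=-4: Y*=(0.001015, 0.001910)  Y=(-0.040739, 0.058190)  product (-0.000153, -0.000019)
  m=-3: Y*=(0.013906, 0.014661)  Y=(0.174577, -0.153116)  product (0.004672, 0.000430)
  m=-2: Y*=(0.104009, 0.062516)  Y=(-0.400258, 0.208379)  product (-0.054658, -0.003349)
  m=-1: Y*=(0.422107, 0.117094)  Y=(0.388577, -0.095091)  product (0.175156, 0.005361)
  m=+0: Y*=(0.679193, -0.000000)  Y=(0.172577, 0.000000)  product (0.117213, 0.000000)
  m=+1: Y*=(-0.422107, 0.117094)  Y=(-0.388577, -0.095091)  product (0.175156, -0.005361)
  m=+2: Y*=(0.104009, -0.062516)  Y=(-0.400258, -0.208379)  product (-0.054658, 0.003349)
  m=+3: Y*=(-0.013906, 0.014661)  Y=(-0.174577, -0.153116)  product (0.004672, -0.000430)
  m=+4: Y*=(0.001015, -0.001910)  Y=(-0.040739, -0.058190)  product (-0.000153, 0.000019)
  m=+5: Y*=(-0.000030, 0.000134)  Y=(-0.004514, -0.011612)  product (0.000002, -0.000000)
Σ over m = (0.367253, 0.000000); ×(4π/11) → (0.419549, 0.000000). Real part: 0.419549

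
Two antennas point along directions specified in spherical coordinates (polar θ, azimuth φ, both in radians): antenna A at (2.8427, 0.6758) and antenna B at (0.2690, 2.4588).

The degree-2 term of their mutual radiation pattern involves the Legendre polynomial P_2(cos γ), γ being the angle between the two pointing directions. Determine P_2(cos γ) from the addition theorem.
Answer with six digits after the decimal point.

0.819139

Addition theorem: P_2(cos γ) = (4π/5) Σ_m Y*_{lm}(Ω₁) Y_{lm}(Ω₂), m = −2…2:
  [-2]  conj(Y_{2,-2})(Ω₁) = 0.00728 + 0.03269j ; Y_{2,-2}(Ω₂) = 0.00556 + 0.02671j ; Δ = -0.00083 + 0.00038j
  [-1]  conj(Y_{2,-1})(Ω₁) = -0.16962 - 0.13599j ; Y_{2,-1}(Ω₂) = -0.15356 - 0.12489j ; Δ = 0.00906 + 0.04207j
  [+0]  conj(Y_{2,0})(Ω₁) = 0.54874 + 0.00000j ; Y_{2,0}(Ω₂) = 0.56395 + 0.00000j ; Δ = 0.30946 + 0.00000j
  [+1]  conj(Y_{2,1})(Ω₁) = 0.16962 - 0.13599j ; Y_{2,1}(Ω₂) = 0.15356 - 0.12489j ; Δ = 0.00906 - 0.04207j
  [+2]  conj(Y_{2,2})(Ω₁) = 0.00728 - 0.03269j ; Y_{2,2}(Ω₂) = 0.00556 - 0.02671j ; Δ = -0.00083 - 0.00038j
Total Σ_m = 0.32593 + 0.00000j. Multiply by 2.513274: 0.81914 + 0.00000j. P_2(cos γ) = 0.819139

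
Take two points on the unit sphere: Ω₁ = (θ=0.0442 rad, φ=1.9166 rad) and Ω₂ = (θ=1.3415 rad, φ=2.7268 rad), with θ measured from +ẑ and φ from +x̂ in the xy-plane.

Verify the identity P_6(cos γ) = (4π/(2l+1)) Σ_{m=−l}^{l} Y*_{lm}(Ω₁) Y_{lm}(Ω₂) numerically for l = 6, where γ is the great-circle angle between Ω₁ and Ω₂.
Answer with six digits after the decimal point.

0.038650

Summing Y*_{l m}(θ₁,φ₁)·Y_{l m}(θ₂,φ₂) over m ∈ [−6, 6]; prefactor 4π/(2·6+1) = 0.966644:
  term(m=-6) = 0.00000 + 0.00000j   from Y*(Ω₁)=0.00000 - 0.00000j, Y(Ω₂)=-0.32729 + 0.25028j
  term(m=-5) = -0.00000 + 0.00000j   from Y*(Ω₁)=-0.00000 - 0.00000j, Y(Ω₂)=0.16063 - 0.29184j
  term(m=-4) = 0.00000 - 0.00000j   from Y*(Ω₁)=0.00000 + 0.00001j, Y(Ω₂)=0.01223 - 0.13799j
  term(m=-3) = 0.00011 + 0.00010j   from Y*(Ω₁)=0.00039 - 0.00023j, Y(Ω₂)=0.10662 + 0.31494j
  term(m=-2) = -0.00002 - 0.00049j   from Y*(Ω₁)=-0.00779 - 0.00645j, Y(Ω₂)=0.03298 + 0.03604j
  term(m=-1) = 0.03207 - 0.03371j   from Y*(Ω₁)=-0.04888 + 0.13567j, Y(Ω₂)=-0.29528 - 0.13003j
  term(m=+0) = -0.02435 + 0.00000j   from Y*(Ω₁)=0.99635 + 0.00000j, Y(Ω₂)=-0.02443 + 0.00000j
  term(m=+1) = 0.03207 + 0.03371j   from Y*(Ω₁)=0.04888 + 0.13567j, Y(Ω₂)=0.29528 - 0.13003j
  term(m=+2) = -0.00002 + 0.00049j   from Y*(Ω₁)=-0.00779 + 0.00645j, Y(Ω₂)=0.03298 - 0.03604j
  term(m=+3) = 0.00011 - 0.00010j   from Y*(Ω₁)=-0.00039 - 0.00023j, Y(Ω₂)=-0.10662 + 0.31494j
  term(m=+4) = 0.00000 + 0.00000j   from Y*(Ω₁)=0.00000 - 0.00001j, Y(Ω₂)=0.01223 + 0.13799j
  term(m=+5) = -0.00000 - 0.00000j   from Y*(Ω₁)=0.00000 - 0.00000j, Y(Ω₂)=-0.16063 - 0.29184j
  term(m=+6) = 0.00000 - 0.00000j   from Y*(Ω₁)=0.00000 + 0.00000j, Y(Ω₂)=-0.32729 - 0.25028j
Total Σ_m = 0.03998 - 0.00000j. Multiply by 0.966644: 0.03865 - 0.00000j. P_6(cos γ) = 0.038650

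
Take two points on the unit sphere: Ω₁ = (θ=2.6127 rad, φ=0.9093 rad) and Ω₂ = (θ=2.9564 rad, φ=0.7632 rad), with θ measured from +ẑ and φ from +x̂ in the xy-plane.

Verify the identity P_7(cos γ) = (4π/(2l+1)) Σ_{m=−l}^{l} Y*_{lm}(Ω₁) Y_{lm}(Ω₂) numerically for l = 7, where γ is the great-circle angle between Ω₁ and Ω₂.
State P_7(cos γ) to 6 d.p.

-0.098556

Expand P_7 via completeness: Σ_{m} conj(Y_{7,m}) at Ω₁ times Y_{7,m} at Ω₂ —
  term(m=-7) = (0.000000, 0.000000)   from Y*(Ω₁)=(0.004150, 0.000341), Y(Ω₂)=(0.000002, 0.000003)
  term(m=-6) = (0.000001, 0.000001)   from Y*(Ω₁)=(-0.018042, 0.019625), Y(Ω₂)=(0.000010, -0.000071)
  term(m=-5) = (0.000070, 0.000062)   from Y*(Ω₁)=(-0.017222, -0.102861), Y(Ω₂)=(-0.000701, 0.000561)
  term(m=-4) = (0.001817, 0.001202)   from Y*(Ω₁)=(0.241704, 0.130668), Y(Ω₂)=(0.007896, 0.000703)
  term(m=-3) = (0.021493, 0.010074)   from Y*(Ω₁)=(-0.432799, 0.190011), Y(Ω₂)=(-0.033068, -0.037794)
  term(m=-2) = (0.090287, 0.027159)   from Y*(Ω₁)=(0.105105, -0.415428), Y(Ω₂)=(-0.009765, 0.219806)
  term(m=-1) = (-0.032575, -0.004793)   from Y*(Ω₁)=(-0.034225, -0.043962), Y(Ω₂)=(0.427054, -0.408503)
  term(m=+0) = (-0.279829, 0.000000)   from Y*(Ω₁)=(0.446274, -0.000000), Y(Ω₂)=(-0.627034, 0.000000)
  term(m=+1) = (-0.032575, 0.004793)   from Y*(Ω₁)=(0.034225, -0.043962), Y(Ω₂)=(-0.427054, -0.408503)
  term(m=+2) = (0.090287, -0.027159)   from Y*(Ω₁)=(0.105105, 0.415428), Y(Ω₂)=(-0.009765, -0.219806)
  term(m=+3) = (0.021493, -0.010074)   from Y*(Ω₁)=(0.432799, 0.190011), Y(Ω₂)=(0.033068, -0.037794)
  term(m=+4) = (0.001817, -0.001202)   from Y*(Ω₁)=(0.241704, -0.130668), Y(Ω₂)=(0.007896, -0.000703)
  term(m=+5) = (0.000070, -0.000062)   from Y*(Ω₁)=(0.017222, -0.102861), Y(Ω₂)=(0.000701, 0.000561)
  term(m=+6) = (0.000001, -0.000001)   from Y*(Ω₁)=(-0.018042, -0.019625), Y(Ω₂)=(0.000010, 0.000071)
  term(m=+7) = (0.000000, -0.000000)   from Y*(Ω₁)=(-0.004150, 0.000341), Y(Ω₂)=(-0.000002, 0.000003)
Accumulated sum (-0.117642, 0.000000); after 4π/(2l+1) scaling, (-0.098556, 0.000000) ⇒ P_7 = -0.098556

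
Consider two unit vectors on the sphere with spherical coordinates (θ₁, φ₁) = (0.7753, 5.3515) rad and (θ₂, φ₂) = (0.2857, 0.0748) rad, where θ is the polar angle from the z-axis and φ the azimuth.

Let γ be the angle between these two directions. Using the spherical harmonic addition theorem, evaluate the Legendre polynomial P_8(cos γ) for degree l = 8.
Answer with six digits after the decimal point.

0.028893

Term-by-term m-sum for l=8 (normalisation 4π/17 = 0.739198):
  [-8]  conj(Y_{8,-8})(Ω₁) = +0.011575-0.027340i ; Y_{8,-8}(Ω₂) = +0.000017-0.000012i ; Δ = -0.000000-0.000001i
  [-7]  conj(Y_{8,-7})(Ω₁) = +0.117749-0.028642i ; Y_{8,-7}(Ω₂) = +0.000242-0.000140i ; Δ = +0.000024-0.000023i
  [-6]  conj(Y_{8,-6})(Ω₁) = +0.226466+0.188083i ; Y_{8,-6}(Ω₂) = +0.002177-0.001048i ; Δ = +0.000690+0.000172i
  [-5]  conj(Y_{8,-5})(Ω₁) = -0.024476+0.453137i ; Y_{8,-5}(Ω₂) = +0.013957-0.005478i ; Δ = +0.002141+0.006458i
  [-4]  conj(Y_{8,-4})(Ω₁) = -0.314758+0.208544i ; Y_{8,-4}(Ω₂) = +0.065565-0.020224i ; Δ = -0.016420+0.020039i
  [-3]  conj(Y_{8,-3})(Ω₁) = +0.023089+0.008337i ; Y_{8,-3}(Ω₂) = +0.221593-0.050577i ; Δ = +0.005538+0.000680i
  [-2]  conj(Y_{8,-2})(Ω₁) = +0.109167+0.362419i ; Y_{8,-2}(Ω₂) = +0.500415-0.075426i ; Δ = +0.081965+0.173126i
  [-1]  conj(Y_{8,-1})(Ω₁) = -0.095923+0.129075i ; Y_{8,-1}(Ω₂) = +0.601298-0.045061i ; Δ = -0.051862+0.081935i
  [+0]  conj(Y_{8,0})(Ω₁) = +0.334532-0.000000i ; Y_{8,0}(Ω₂) = -0.015137+0.000000i ; Δ = -0.005064+0.000000i
  [+1]  conj(Y_{8,1})(Ω₁) = +0.095923+0.129075i ; Y_{8,1}(Ω₂) = -0.601298-0.045061i ; Δ = -0.051862-0.081935i
  [+2]  conj(Y_{8,2})(Ω₁) = +0.109167-0.362419i ; Y_{8,2}(Ω₂) = +0.500415+0.075426i ; Δ = +0.081965-0.173126i
  [+3]  conj(Y_{8,3})(Ω₁) = -0.023089+0.008337i ; Y_{8,3}(Ω₂) = -0.221593-0.050577i ; Δ = +0.005538-0.000680i
  [+4]  conj(Y_{8,4})(Ω₁) = -0.314758-0.208544i ; Y_{8,4}(Ω₂) = +0.065565+0.020224i ; Δ = -0.016420-0.020039i
  [+5]  conj(Y_{8,5})(Ω₁) = +0.024476+0.453137i ; Y_{8,5}(Ω₂) = -0.013957-0.005478i ; Δ = +0.002141-0.006458i
  [+6]  conj(Y_{8,6})(Ω₁) = +0.226466-0.188083i ; Y_{8,6}(Ω₂) = +0.002177+0.001048i ; Δ = +0.000690-0.000172i
  [+7]  conj(Y_{8,7})(Ω₁) = -0.117749-0.028642i ; Y_{8,7}(Ω₂) = -0.000242-0.000140i ; Δ = +0.000024+0.000023i
  [+8]  conj(Y_{8,8})(Ω₁) = +0.011575+0.027340i ; Y_{8,8}(Ω₂) = +0.000017+0.000012i ; Δ = -0.000000+0.000001i
Total Σ_m = +0.039088+0.000000i. Multiply by 0.739198: +0.028893+0.000000i. P_8(cos γ) = 0.028893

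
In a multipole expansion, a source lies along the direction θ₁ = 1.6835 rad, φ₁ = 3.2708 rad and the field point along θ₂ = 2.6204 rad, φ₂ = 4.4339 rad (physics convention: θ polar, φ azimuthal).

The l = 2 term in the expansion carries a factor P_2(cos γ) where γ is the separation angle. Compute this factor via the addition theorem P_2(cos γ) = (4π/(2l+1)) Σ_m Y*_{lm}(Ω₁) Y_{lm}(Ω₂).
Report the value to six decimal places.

Summing Y*_{l m}(θ₁,φ₁)·Y_{l m}(θ₂,φ₂) over m ∈ [−2, 2]; prefactor 4π/(2·2+1) = 2.513274:
  m=-2: 0.36872 + 0.09746j × -0.08129 - 0.05062j = -0.02504 - 0.02659j  (running Σ = -0.02504 - 0.02659j)
  m=-1: 0.08561 + 0.01112j × 0.09170 - 0.32074j = 0.01142 - 0.02644j  (running Σ = -0.01362 - 0.05303j)
  m=0: -0.30342 + 0.00000j × 0.39621 + 0.00000j = -0.12022 + 0.00000j  (running Σ = -0.13384 - 0.05303j)
  m=1: -0.08561 + 0.01112j × -0.09170 - 0.32074j = 0.01142 + 0.02644j  (running Σ = -0.12242 - 0.02659j)
  m=2: 0.36872 - 0.09746j × -0.08129 + 0.05062j = -0.02504 + 0.02659j  (running Σ = -0.14746 + 0.00000j)
Accumulated sum -0.14746 + 0.00000j; after 4π/(2l+1) scaling, -0.37061 + 0.00000j ⇒ P_2 = -0.370609

-0.370609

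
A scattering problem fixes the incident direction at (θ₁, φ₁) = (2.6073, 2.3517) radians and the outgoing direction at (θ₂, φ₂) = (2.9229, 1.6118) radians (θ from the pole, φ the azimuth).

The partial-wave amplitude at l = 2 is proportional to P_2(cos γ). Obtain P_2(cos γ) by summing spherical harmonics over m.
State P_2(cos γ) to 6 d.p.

0.774362

Term-by-term m-sum for l=2 (normalisation 4π/5 = 2.513274):
  m=-2: Y*=-0.000900-0.100164i  Y=-0.018120+0.001489i  product +0.000165+0.001814i
  m=-1: Y*=+0.238332-0.240484i  Y=+0.006707+0.163478i  product +0.040912+0.037349i
  m=+0: Y*=+0.385423-0.000000i  Y=+0.586248+0.000000i  product +0.225954+0.000000i
  m=+1: Y*=-0.238332-0.240484i  Y=-0.006707+0.163478i  product +0.040912-0.037349i
  m=+2: Y*=-0.000900+0.100164i  Y=-0.018120-0.001489i  product +0.000165-0.001814i
Total Σ_m = +0.308109-0.000000i. Multiply by 2.513274: +0.774362-0.000000i. P_2(cos γ) = 0.774362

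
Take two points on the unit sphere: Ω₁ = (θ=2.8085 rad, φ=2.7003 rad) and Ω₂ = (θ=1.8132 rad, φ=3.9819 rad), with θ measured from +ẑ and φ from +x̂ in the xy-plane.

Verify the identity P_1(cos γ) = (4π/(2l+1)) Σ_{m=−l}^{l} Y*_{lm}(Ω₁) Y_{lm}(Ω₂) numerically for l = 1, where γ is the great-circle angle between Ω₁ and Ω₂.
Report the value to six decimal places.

0.317362

Summing Y*_{l m}(θ₁,φ₁)·Y_{l m}(θ₂,φ₂) over m ∈ [−1, 1]; prefactor 4π/(2·1+1) = 4.188790:
  term(m=-1) = (0.010805, -0.036314)   from Y*(Ω₁)=(-0.102143, 0.048248), Y(Ω₂)=(-0.223786, 0.249817)
  term(m=+0) = (0.054155, 0.000000)   from Y*(Ω₁)=(-0.461747, -0.000000), Y(Ω₂)=(-0.117283, 0.000000)
  term(m=+1) = (0.010805, 0.036314)   from Y*(Ω₁)=(0.102143, 0.048248), Y(Ω₂)=(0.223786, 0.249817)
Σ over m = (0.075765, 0.000000); ×(4π/3) → (0.317362, 0.000000). Real part: 0.317362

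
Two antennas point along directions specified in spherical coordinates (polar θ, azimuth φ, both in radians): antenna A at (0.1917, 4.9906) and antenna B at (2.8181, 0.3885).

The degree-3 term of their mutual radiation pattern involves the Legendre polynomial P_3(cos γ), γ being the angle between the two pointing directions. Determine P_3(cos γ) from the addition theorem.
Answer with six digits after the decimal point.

Term-by-term m-sum for l=3 (normalisation 4π/7 = 1.795196):
  m=-3: Y*=-0.002138+0.001938i  Y=+0.005284-0.012316i  product +0.000013+0.000037i
  m=-2: Y*=-0.030926-0.019235i  Y=-0.069814+0.068651i  product +0.003480-0.000780i
  m=-1: Y*=+0.064573-0.226083i  Y=+0.332270-0.135999i  product -0.009291-0.083902i
  m=+0: Y*=+0.666188-0.000000i  Y=-0.528877+0.000000i  product -0.352331+0.000000i
  m=+1: Y*=-0.064573-0.226083i  Y=-0.332270-0.135999i  product -0.009291+0.083902i
  m=+2: Y*=-0.030926+0.019235i  Y=-0.069814-0.068651i  product +0.003480+0.000780i
  m=+3: Y*=+0.002138+0.001938i  Y=-0.005284-0.012316i  product +0.000013-0.000037i
Total Σ_m = -0.363930-0.000000i. Multiply by 1.795196: -0.653325-0.000000i. P_3(cos γ) = -0.653325

-0.653325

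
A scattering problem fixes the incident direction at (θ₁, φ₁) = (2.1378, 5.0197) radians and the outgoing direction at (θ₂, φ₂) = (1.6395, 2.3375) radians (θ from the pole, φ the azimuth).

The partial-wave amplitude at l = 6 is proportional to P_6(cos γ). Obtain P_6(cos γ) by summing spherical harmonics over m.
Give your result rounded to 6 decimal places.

Summing Y*_{l m}(θ₁,φ₁)·Y_{l m}(θ₂,φ₂) over m ∈ [−6, 6]; prefactor 4π/(2·6+1) = 0.966644:
  m=-6: Y*=+0.046929-0.167564i  Y=+0.053312-0.473293i  product -0.076805-0.031144i
  m=-5: Y*=-0.383602+0.013140i  Y=-0.072437-0.087423i  product +0.028936+0.032584i
  m=-4: Y*=+0.131485+0.369875i  Y=+0.334168+0.025035i  product +0.034678+0.126892i
  m=-3: Y*=+0.028998-0.021993i  Y=+0.097606-0.087229i  product +0.000912-0.004676i
  m=-2: Y*=+0.273834+0.193278i  Y=-0.011098+0.296692i  product -0.060383+0.079099i
  m=-1: Y*=+0.051275-0.161565i  Y=+0.095121+0.098745i  product +0.020831-0.010305i
  m=+0: Y*=+0.293787-0.000000i  Y=-0.286833+0.000000i  product -0.084268+0.000000i
  m=+1: Y*=-0.051275-0.161565i  Y=-0.095121+0.098745i  product +0.020831+0.010305i
  m=+2: Y*=+0.273834-0.193278i  Y=-0.011098-0.296692i  product -0.060383-0.079099i
  m=+3: Y*=-0.028998-0.021993i  Y=-0.097606-0.087229i  product +0.000912+0.004676i
  m=+4: Y*=+0.131485-0.369875i  Y=+0.334168-0.025035i  product +0.034678-0.126892i
  m=+5: Y*=+0.383602+0.013140i  Y=+0.072437-0.087423i  product +0.028936-0.032584i
  m=+6: Y*=+0.046929+0.167564i  Y=+0.053312+0.473293i  product -0.076805+0.031144i
Σ over m = -0.187930+0.000000i; ×(4π/13) → -0.181661+0.000000i. Real part: -0.181661

-0.181661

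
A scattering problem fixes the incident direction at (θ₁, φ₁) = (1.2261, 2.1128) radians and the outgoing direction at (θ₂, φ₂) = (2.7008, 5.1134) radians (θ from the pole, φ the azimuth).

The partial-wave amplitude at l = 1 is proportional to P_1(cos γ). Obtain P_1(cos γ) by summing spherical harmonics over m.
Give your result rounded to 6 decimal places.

-0.703186

Summing Y*_{l m}(θ₁,φ₁)·Y_{l m}(θ₂,φ₂) over m ∈ [−1, 1]; prefactor 4π/(2·1+1) = 4.188790:
  m=-1: Y*=-0.16774 + 0.27857j  Y=0.05754 + 0.13571j  product -0.04746 - 0.00674j
  m=+0: Y*=0.16510 + 0.00000j  Y=-0.44190 + 0.00000j  product -0.07296 + 0.00000j
  m=+1: Y*=0.16774 + 0.27857j  Y=-0.05754 + 0.13571j  product -0.04746 + 0.00674j
Σ over m = -0.16787 + 0.00000j; ×(4π/3) → -0.70319 + 0.00000j. Real part: -0.703186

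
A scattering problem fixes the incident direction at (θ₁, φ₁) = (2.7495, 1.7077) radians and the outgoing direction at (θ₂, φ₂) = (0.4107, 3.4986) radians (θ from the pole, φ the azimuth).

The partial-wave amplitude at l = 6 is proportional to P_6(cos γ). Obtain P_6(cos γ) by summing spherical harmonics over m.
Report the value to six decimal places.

-0.330091

Term-by-term m-sum for l=6 (normalisation 4π/13 = 0.966644):
  term(m=-6) = -0.00000 + 0.00000j   from Y*(Ω₁)=-0.00102 - 0.00110j, Y(Ω₂)=-0.00106 - 0.00165j
  term(m=-5) = 0.00017 + 0.00009j   from Y*(Ω₁)=0.00797 - 0.00976j, Y(Ω₂)=0.00331 + 0.01521j
  term(m=-4) = 0.00304 - 0.00368j   from Y*(Ω₁)=0.05451 + 0.03324j, Y(Ω₂)=0.01064 - 0.07400j
  term(m=-3) = -0.03127 - 0.04027j   from Y*(Ω₁)=-0.08574 + 0.19689j, Y(Ω₂)=-0.11378 + 0.20838j
  term(m=-2) = -0.19894 + 0.09371j   from Y*(Ω₁)=-0.44388 - 0.12467j, Y(Ω₂)=0.36046 - 0.31235j
  term(m=-1) = 0.05118 + 0.22877j   from Y*(Ω₁)=0.06844 - 0.49677j, Y(Ω₂)=-0.43802 + 0.16338j
  term(m=+0) = 0.01016 + 0.00000j   from Y*(Ω₁)=-0.07570 + 0.00000j, Y(Ω₂)=-0.13416 + 0.00000j
  term(m=+1) = 0.05118 - 0.22877j   from Y*(Ω₁)=-0.06844 - 0.49677j, Y(Ω₂)=0.43802 + 0.16338j
  term(m=+2) = -0.19894 - 0.09371j   from Y*(Ω₁)=-0.44388 + 0.12467j, Y(Ω₂)=0.36046 + 0.31235j
  term(m=+3) = -0.03127 + 0.04027j   from Y*(Ω₁)=0.08574 + 0.19689j, Y(Ω₂)=0.11378 + 0.20838j
  term(m=+4) = 0.00304 + 0.00368j   from Y*(Ω₁)=0.05451 - 0.03324j, Y(Ω₂)=0.01064 + 0.07400j
  term(m=+5) = 0.00017 - 0.00009j   from Y*(Ω₁)=-0.00797 - 0.00976j, Y(Ω₂)=-0.00331 + 0.01521j
  term(m=+6) = -0.00000 - 0.00000j   from Y*(Ω₁)=-0.00102 + 0.00110j, Y(Ω₂)=-0.00106 + 0.00165j
Total Σ_m = -0.34148 + 0.00000j. Multiply by 0.966644: -0.33009 + 0.00000j. P_6(cos γ) = -0.330091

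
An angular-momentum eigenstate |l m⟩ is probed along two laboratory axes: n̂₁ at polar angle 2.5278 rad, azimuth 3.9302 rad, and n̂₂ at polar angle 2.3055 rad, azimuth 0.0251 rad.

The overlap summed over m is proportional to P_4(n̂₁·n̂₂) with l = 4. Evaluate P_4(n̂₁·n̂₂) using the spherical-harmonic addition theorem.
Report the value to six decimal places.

0.174678

Expand P_4 via completeness: Σ_{m} conj(Y_{4,m}) at Ω₁ times Y_{4,m} at Ω₂ —
  m=-4: Y*=-0.048698-0.000625i  Y=+0.133486-0.013447i  product -0.006509+0.000571i
  m=-3: Y*=-0.139570+0.136908i  Y=-0.341849+0.025790i  product +0.044181-0.050401i
  m=-2: Y*=-0.002620+0.408138i  Y=+0.394729-0.019832i  product +0.007060+0.161156i
  m=-1: Y*=+0.263414+0.265111i  Y=-0.034287+0.000861i  product -0.009260-0.008863i
  m=+0: Y*=-0.149989-0.000000i  Y=-0.361088+0.000000i  product +0.054159+0.000000i
  m=+1: Y*=-0.263414+0.265111i  Y=+0.034287+0.000861i  product -0.009260+0.008863i
  m=+2: Y*=-0.002620-0.408138i  Y=+0.394729+0.019832i  product +0.007060-0.161156i
  m=+3: Y*=+0.139570+0.136908i  Y=+0.341849+0.025790i  product +0.044181+0.050401i
  m=+4: Y*=-0.048698+0.000625i  Y=+0.133486+0.013447i  product -0.006509-0.000571i
Σ over m = +0.125104-0.000000i; ×(4π/9) → +0.174678-0.000000i. Real part: 0.174678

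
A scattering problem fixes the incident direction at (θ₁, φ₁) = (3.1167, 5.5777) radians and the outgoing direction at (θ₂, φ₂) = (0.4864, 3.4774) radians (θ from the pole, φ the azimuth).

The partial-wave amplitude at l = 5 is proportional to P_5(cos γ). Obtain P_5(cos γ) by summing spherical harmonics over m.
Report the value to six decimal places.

Summing Y*_{l m}(θ₁,φ₁)·Y_{l m}(θ₂,φ₂) over m ∈ [−5, 5]; prefactor 4π/(2·5+1) = 1.142397:
  m=-5: -0.00000 + 0.00000j × 0.00112 + 0.01030j = -0.00000 - 0.00000j  (running Σ = -0.00000 - 0.00000j)
  m=-4: 0.00000 + 0.00000j × 0.01398 - 0.06035j = 0.00000 - 0.00000j  (running Σ = 0.00000 - 0.00000j)
  m=-3: -0.00002 - 0.00004j × -0.11385 + 0.18024j = 0.00001 + 0.00000j  (running Σ = 0.00001 + 0.00000j)
  m=-2: -0.00033 + 0.00207j × 0.34455 - 0.27388j = 0.00045 + 0.00080j  (running Σ = 0.00046 + 0.00080j)
  m=-1: 0.04845 - 0.04126j × -0.40773 + 0.14231j = -0.01388 + 0.02372j  (running Σ = -0.01342 + 0.02452j)
  m=0: -0.93126 + 0.00000j × -0.12700 + 0.00000j = 0.11827 + 0.00000j  (running Σ = 0.10485 + 0.02452j)
  m=1: -0.04845 - 0.04126j × 0.40773 + 0.14231j = -0.01388 - 0.02372j  (running Σ = 0.09097 + 0.00080j)
  m=2: -0.00033 - 0.00207j × 0.34455 + 0.27388j = 0.00045 - 0.00080j  (running Σ = 0.09142 + 0.00000j)
  m=3: 0.00002 - 0.00004j × 0.11385 + 0.18024j = 0.00001 - 0.00000j  (running Σ = 0.09143 - 0.00000j)
  m=4: 0.00000 - 0.00000j × 0.01398 + 0.06035j = 0.00000 + 0.00000j  (running Σ = 0.09143 - 0.00000j)
  m=5: 0.00000 + 0.00000j × -0.00112 + 0.01030j = -0.00000 + 0.00000j  (running Σ = 0.09143 - 0.00000j)
Accumulated sum 0.09143 - 0.00000j; after 4π/(2l+1) scaling, 0.10445 - 0.00000j ⇒ P_5 = 0.104452

0.104452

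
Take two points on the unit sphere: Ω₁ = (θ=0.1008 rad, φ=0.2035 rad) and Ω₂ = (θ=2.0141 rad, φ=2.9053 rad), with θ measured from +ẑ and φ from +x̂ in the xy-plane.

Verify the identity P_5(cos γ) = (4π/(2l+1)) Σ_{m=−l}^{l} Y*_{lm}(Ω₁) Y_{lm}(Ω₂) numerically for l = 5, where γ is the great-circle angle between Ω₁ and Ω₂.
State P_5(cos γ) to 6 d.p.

-0.069544

Addition theorem: P_5(cos γ) = (4π/11) Σ_m Y*_{lm}(Ω₁) Y_{lm}(Ω₂), m = −5…5:
  [-5]  conj(Y_{5,-5})(Ω₁) = (0.000003, 0.000004) ; Y_{5,-5}(Ω₂) = (-0.105972, -0.258294) ; Δ = (0.000001, -0.000001)
  [-4]  conj(Y_{5,-4})(Ω₁) = (0.000103, 0.000109) ; Y_{5,-4}(Ω₂) = (-0.245489, -0.339808) ; Δ = (0.000012, -0.000062)
  [-3]  conj(Y_{5,-3})(Ω₁) = (0.002284, 0.001598) ; Y_{5,-3}(Ω₂) = (-0.126947, -0.108868) ; Δ = (-0.000116, -0.000452)
  [-2]  conj(Y_{5,-2})(Ω₁) = (0.030883, 0.013313) ; Y_{5,-2}(Ω₂) = (0.236658, 0.120985) ; Δ = (0.005698, 0.006887)
  [-1]  conj(Y_{5,-1})(Ω₁) = (0.243636, 0.050276) ; Y_{5,-1}(Ω₂) = (0.243278, 0.058579) ; Δ = (0.056326, 0.026503)
  [+0]  conj(Y_{5,0})(Ω₁) = (0.865623, -0.000000) ; Y_{5,0}(Ω₂) = (-0.213392, 0.000000) ; Δ = (-0.184717, 0.000000)
  [+1]  conj(Y_{5,1})(Ω₁) = (-0.243636, 0.050276) ; Y_{5,1}(Ω₂) = (-0.243278, 0.058579) ; Δ = (0.056326, -0.026503)
  [+2]  conj(Y_{5,2})(Ω₁) = (0.030883, -0.013313) ; Y_{5,2}(Ω₂) = (0.236658, -0.120985) ; Δ = (0.005698, -0.006887)
  [+3]  conj(Y_{5,3})(Ω₁) = (-0.002284, 0.001598) ; Y_{5,3}(Ω₂) = (0.126947, -0.108868) ; Δ = (-0.000116, 0.000452)
  [+4]  conj(Y_{5,4})(Ω₁) = (0.000103, -0.000109) ; Y_{5,4}(Ω₂) = (-0.245489, 0.339808) ; Δ = (0.000012, 0.000062)
  [+5]  conj(Y_{5,5})(Ω₁) = (-0.000003, 0.000004) ; Y_{5,5}(Ω₂) = (0.105972, -0.258294) ; Δ = (0.000001, 0.000001)
Total Σ_m = (-0.060876, 0.000000). Multiply by 1.142397: (-0.069544, 0.000000). P_5(cos γ) = -0.069544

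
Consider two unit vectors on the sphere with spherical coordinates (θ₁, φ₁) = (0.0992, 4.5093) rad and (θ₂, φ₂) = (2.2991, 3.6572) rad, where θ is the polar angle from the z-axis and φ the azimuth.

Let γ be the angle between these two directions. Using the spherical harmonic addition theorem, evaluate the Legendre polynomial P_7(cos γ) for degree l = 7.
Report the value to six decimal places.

Expand P_7 via completeness: Σ_{m} conj(Y_{7,m}) at Ω₁ times Y_{7,m} at Ω₂ —
  m=-7: Y*=+0.000000+0.000000i  Y=+0.057555-0.029067i  product +0.000000-0.000000i
  m=-6: Y*=-0.000001+0.000002i  Y=+0.214922+0.010313i  product -0.000000+0.000000i
  m=-5: Y*=-0.000035-0.000022i  Y=+0.341787+0.215980i  product -0.000007-0.000015i
  m=-4: Y*=+0.000477-0.000503i  Y=+0.197382+0.368602i  product +0.000280+0.000076i
  m=-3: Y*=+0.004788+0.006862i  Y=-0.002015+0.084012i  product -0.000586+0.000388i
  m=-2: Y*=-0.064933+0.027927i  Y=+0.168847-0.281946i  product -0.003090+0.023023i
  m=-1: Y*=-0.076349-0.370755i  Y=+0.209154-0.118536i  product -0.059917-0.068495i
  m=+0: Y*=+0.947076-0.000000i  Y=-0.265412+0.000000i  product -0.251365+0.000000i
  m=+1: Y*=+0.076349-0.370755i  Y=-0.209154-0.118536i  product -0.059917+0.068495i
  m=+2: Y*=-0.064933-0.027927i  Y=+0.168847+0.281946i  product -0.003090-0.023023i
  m=+3: Y*=-0.004788+0.006862i  Y=+0.002015+0.084012i  product -0.000586-0.000388i
  m=+4: Y*=+0.000477+0.000503i  Y=+0.197382-0.368602i  product +0.000280-0.000076i
  m=+5: Y*=+0.000035-0.000022i  Y=-0.341787+0.215980i  product -0.000007+0.000015i
  m=+6: Y*=-0.000001-0.000002i  Y=+0.214922-0.010313i  product -0.000000-0.000000i
  m=+7: Y*=-0.000000+0.000000i  Y=-0.057555-0.029067i  product +0.000000+0.000000i
Σ over m = -0.378006-0.000000i; ×(4π/15) → -0.316677-0.000000i. Real part: -0.316677

-0.316677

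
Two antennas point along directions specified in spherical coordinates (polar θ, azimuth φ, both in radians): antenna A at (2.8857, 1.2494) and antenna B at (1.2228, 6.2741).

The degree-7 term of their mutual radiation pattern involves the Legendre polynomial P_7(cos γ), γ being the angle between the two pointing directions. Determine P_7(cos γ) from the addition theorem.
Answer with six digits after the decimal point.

Expand P_7 via completeness: Σ_{m} conj(Y_{7,m}) at Ω₁ times Y_{7,m} at Ω₂ —
  term(m=-7) = -0.000009+0.000006i   from Y*(Ω₁)=-0.000026+0.000021i, Y(Ω₂)=+0.323748+0.020617i
  term(m=-6) = -0.000063-0.000200i   from Y*(Ω₁)=-0.000167-0.000446i, Y(Ω₂)=+0.439667+0.023991i
  term(m=-5) = +0.000587+0.000005i   from Y*(Ω₁)=+0.004254-0.000154i, Y(Ω₂)=+0.137719+0.006260i
  term(m=-4) = +0.002455-0.007371i   from Y*(Ω₁)=-0.007516+0.025633i, Y(Ω₂)=-0.290658-0.010568i
  term(m=-3) = +0.024215+0.017800i   from Y*(Ω₁)=-0.098002-0.068002i, Y(Ω₂)=-0.251855-0.006866i
  term(m=-2) = +0.057316-0.041320i   from Y*(Ω₁)=+0.289603-0.216882i, Y(Ω₂)=+0.195257+0.003548i
  term(m=-1) = +0.055083+0.170602i   from Y*(Ω₁)=+0.201535+0.605319i, Y(Ω₂)=+0.280988+0.002553i
  term(m=+0) = +0.048771+0.000000i   from Y*(Ω₁)=-0.296431-0.000000i, Y(Ω₂)=-0.164526+0.000000i
  term(m=+1) = +0.055083-0.170602i   from Y*(Ω₁)=-0.201535+0.605319i, Y(Ω₂)=-0.280988+0.002553i
  term(m=+2) = +0.057316+0.041320i   from Y*(Ω₁)=+0.289603+0.216882i, Y(Ω₂)=+0.195257-0.003548i
  term(m=+3) = +0.024215-0.017800i   from Y*(Ω₁)=+0.098002-0.068002i, Y(Ω₂)=+0.251855-0.006866i
  term(m=+4) = +0.002455+0.007371i   from Y*(Ω₁)=-0.007516-0.025633i, Y(Ω₂)=-0.290658+0.010568i
  term(m=+5) = +0.000587-0.000005i   from Y*(Ω₁)=-0.004254-0.000154i, Y(Ω₂)=-0.137719+0.006260i
  term(m=+6) = -0.000063+0.000200i   from Y*(Ω₁)=-0.000167+0.000446i, Y(Ω₂)=+0.439667-0.023991i
  term(m=+7) = -0.000009-0.000006i   from Y*(Ω₁)=+0.000026+0.000021i, Y(Ω₂)=-0.323748+0.020617i
Accumulated sum +0.327943+0.000000i; after 4π/(2l+1) scaling, +0.274737+0.000000i ⇒ P_7 = 0.274737

0.274737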